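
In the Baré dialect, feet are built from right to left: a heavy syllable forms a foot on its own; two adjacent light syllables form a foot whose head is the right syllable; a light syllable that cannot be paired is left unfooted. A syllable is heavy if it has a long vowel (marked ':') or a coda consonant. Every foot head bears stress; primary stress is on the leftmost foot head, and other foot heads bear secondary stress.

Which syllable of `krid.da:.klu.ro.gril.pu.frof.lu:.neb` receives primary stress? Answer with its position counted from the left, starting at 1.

Weights: 1 krid H, 2 da: H, 3 klu L, 4 ro L, 5 gril H, 6 pu L, 7 frof H, 8 lu: H, 9 neb H.
Parse right to left (heavy = foot alone; LL = one foot; stranded L unfooted): (ˈkrid) (ˈda:) (klu.ˈro) (ˈgril) pu (ˈfrof) (ˈlu:) (ˈneb).
Foot heads: 1, 2, 4, 5, 7, 8, 9.
Primary stress on the leftmost head = syllable 1.
Primary stress: syllable 1 → ˈkrid.da:.klu.ro.gril.pu.frof.lu:.neb.

1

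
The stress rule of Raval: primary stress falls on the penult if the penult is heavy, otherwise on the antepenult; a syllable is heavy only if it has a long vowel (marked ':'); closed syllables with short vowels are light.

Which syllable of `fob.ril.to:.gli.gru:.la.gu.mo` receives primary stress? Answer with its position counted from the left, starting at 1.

Weights: 6 la L, 7 gu L, 8 mo L.
The penult (syllable 7, gu) is light, so stress falls on the antepenult (syllable 6, la).
Primary stress: syllable 6 → fob.ril.to:.gli.gru:.ˈla.gu.mo.

6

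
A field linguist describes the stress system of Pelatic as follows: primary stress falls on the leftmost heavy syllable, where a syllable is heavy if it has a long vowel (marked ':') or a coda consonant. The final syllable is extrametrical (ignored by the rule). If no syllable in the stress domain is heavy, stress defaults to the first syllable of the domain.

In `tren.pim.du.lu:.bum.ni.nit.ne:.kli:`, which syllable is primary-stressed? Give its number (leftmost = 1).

The final syllable (9, kli:) is extrametrical; the stress domain is syllables 1–8.
Weights: 1 tren H, 2 pim H, 3 du L, 4 lu: H, 5 bum H, 6 ni L, 7 nit H, 8 ne: H.
Heavy syllables in the domain: 1, 2, 4, 5, 7, 8. The leftmost is syllable 1 (tren).
Primary stress: syllable 1 → ˈtren.pim.du.lu:.bum.ni.nit.ne:.kli:.

1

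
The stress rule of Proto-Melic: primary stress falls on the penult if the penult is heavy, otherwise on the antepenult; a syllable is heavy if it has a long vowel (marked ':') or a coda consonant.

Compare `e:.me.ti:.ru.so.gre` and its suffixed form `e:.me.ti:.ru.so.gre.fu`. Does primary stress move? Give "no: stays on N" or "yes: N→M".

Base `e:.me.ti:.ru.so.gre` (6 syllables):
  Weights: 4 ru L, 5 so L, 6 gre L.
  The penult (syllable 5, so) is light, so stress falls on the antepenult (syllable 4, ru).
  → primary stress on syllable 4.
Suffixed `e:.me.ti:.ru.so.gre.fu` (7 syllables):
  Weights: 5 so L, 6 gre L, 7 fu L.
  The penult (syllable 6, gre) is light, so stress falls on the antepenult (syllable 5, so).
  → primary stress on syllable 5.

yes: 4→5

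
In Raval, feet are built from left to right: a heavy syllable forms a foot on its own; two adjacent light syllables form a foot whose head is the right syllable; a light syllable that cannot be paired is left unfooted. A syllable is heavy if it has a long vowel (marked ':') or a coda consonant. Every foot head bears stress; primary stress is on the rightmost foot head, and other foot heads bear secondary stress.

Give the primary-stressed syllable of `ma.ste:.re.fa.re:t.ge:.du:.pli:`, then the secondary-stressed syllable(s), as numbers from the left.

primary 8, secondary 2, 4, 5, 6, 7

Weights: 1 ma L, 2 ste: H, 3 re L, 4 fa L, 5 re:t H, 6 ge: H, 7 du: H, 8 pli: H.
Parse left to right (heavy = foot alone; LL = one foot; stranded L unfooted): ma (ˈste:) (re.ˈfa) (ˈre:t) (ˈge:) (ˈdu:) (ˈpli:).
Foot heads: 2, 4, 5, 6, 7, 8.
Primary stress on the rightmost head = syllable 8.
Secondary stress on 2, 4, 5, 6, 7: ma.ˌste:.re.ˌfa.ˌre:t.ˌge:.ˌdu:.ˈpli:.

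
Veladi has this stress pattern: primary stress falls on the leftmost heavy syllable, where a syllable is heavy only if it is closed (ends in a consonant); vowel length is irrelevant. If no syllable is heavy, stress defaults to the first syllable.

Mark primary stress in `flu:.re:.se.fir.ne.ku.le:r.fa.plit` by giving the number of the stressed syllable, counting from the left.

4

Weights: 1 flu: L, 2 re: L, 3 se L, 4 fir H, 5 ne L, 6 ku L, 7 le:r H, 8 fa L, 9 plit H.
Heavy syllables in the domain: 4, 7, 9. The leftmost is syllable 4 (fir).
Primary stress: syllable 4 → flu:.re:.se.ˈfir.ne.ku.le:r.fa.plit.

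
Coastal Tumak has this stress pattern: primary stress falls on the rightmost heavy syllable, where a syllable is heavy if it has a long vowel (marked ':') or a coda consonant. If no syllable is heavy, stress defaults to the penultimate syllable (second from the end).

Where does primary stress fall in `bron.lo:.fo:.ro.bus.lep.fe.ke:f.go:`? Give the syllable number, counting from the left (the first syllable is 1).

9

Weights: 1 bron H, 2 lo: H, 3 fo: H, 4 ro L, 5 bus H, 6 lep H, 7 fe L, 8 ke:f H, 9 go: H.
Heavy syllables in the domain: 1, 2, 3, 5, 6, 8, 9. The rightmost is syllable 9 (go:).
Primary stress: syllable 9 → bron.lo:.fo:.ro.bus.lep.fe.ke:f.ˈgo:.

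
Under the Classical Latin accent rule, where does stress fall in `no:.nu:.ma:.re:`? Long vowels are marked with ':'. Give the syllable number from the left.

Classical Latin: stress the penult if heavy (long vowel or closed), else the antepenult.
Weights: 2 nu: H, 3 ma: H, 4 re: H.
The penult (syllable 3, ma:) is heavy, so it takes stress.
Stress on syllable 3: no:.nu:.ˈma:.re:.

3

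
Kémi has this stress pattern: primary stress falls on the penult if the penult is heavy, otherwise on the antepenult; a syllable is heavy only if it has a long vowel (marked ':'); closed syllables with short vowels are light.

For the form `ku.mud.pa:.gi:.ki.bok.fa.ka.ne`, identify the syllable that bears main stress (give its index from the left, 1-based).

7

Weights: 7 fa L, 8 ka L, 9 ne L.
The penult (syllable 8, ka) is light, so stress falls on the antepenult (syllable 7, fa).
Primary stress: syllable 7 → ku.mud.pa:.gi:.ki.bok.ˈfa.ka.ne.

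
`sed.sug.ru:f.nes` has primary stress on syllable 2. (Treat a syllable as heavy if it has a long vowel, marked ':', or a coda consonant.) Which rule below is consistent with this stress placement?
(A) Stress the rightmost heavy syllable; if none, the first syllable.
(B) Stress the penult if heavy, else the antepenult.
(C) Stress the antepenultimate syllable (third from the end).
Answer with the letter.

Rule A → syllable 4 (observed: 2).
Rule B → syllable 3 (observed: 2).
Rule C → syllable 2 ✓.

C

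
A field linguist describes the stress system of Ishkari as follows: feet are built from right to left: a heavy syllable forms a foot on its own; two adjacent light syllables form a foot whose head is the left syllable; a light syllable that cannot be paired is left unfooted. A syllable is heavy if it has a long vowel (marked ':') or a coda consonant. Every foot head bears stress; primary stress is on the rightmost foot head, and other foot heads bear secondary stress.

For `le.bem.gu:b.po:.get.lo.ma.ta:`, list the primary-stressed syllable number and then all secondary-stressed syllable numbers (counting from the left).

primary 8, secondary 2, 3, 4, 5, 6

Weights: 1 le L, 2 bem H, 3 gu:b H, 4 po: H, 5 get H, 6 lo L, 7 ma L, 8 ta: H.
Parse right to left (heavy = foot alone; LL = one foot; stranded L unfooted): le (ˈbem) (ˈgu:b) (ˈpo:) (ˈget) (ˈlo.ma) (ˈta:).
Foot heads: 2, 3, 4, 5, 6, 8.
Primary stress on the rightmost head = syllable 8.
Secondary stress on 2, 3, 4, 5, 6: le.ˌbem.ˌgu:b.ˌpo:.ˌget.ˌlo.ma.ˈta:.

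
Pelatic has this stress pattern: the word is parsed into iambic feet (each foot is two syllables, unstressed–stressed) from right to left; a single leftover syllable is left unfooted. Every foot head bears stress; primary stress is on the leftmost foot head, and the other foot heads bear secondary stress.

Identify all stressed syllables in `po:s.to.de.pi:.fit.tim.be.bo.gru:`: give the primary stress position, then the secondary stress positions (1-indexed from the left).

Parse right to left into iambic (σˈσ) feet: po:s (to.ˈde) (pi:.ˈfit) (tim.ˈbe) (bo.ˈgru:). Syllable 1 is left unfooted.
Foot heads (stressed positions): 3, 5, 7, 9.
End Rule Leftmost: primary stress on the leftmost head = syllable 3.
Secondary stress on 5, 7, 9: po:s.to.ˈde.pi:.ˌfit.tim.ˌbe.bo.ˌgru:.

primary 3, secondary 5, 7, 9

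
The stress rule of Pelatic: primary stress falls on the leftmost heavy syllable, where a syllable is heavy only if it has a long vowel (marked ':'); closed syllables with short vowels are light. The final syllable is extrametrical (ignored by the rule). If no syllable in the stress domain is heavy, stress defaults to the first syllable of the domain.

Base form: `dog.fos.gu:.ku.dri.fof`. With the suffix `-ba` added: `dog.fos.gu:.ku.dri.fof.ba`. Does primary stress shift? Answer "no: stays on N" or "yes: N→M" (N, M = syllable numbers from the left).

Base `dog.fos.gu:.ku.dri.fof` (6 syllables):
  The final syllable (6, fof) is extrametrical; the stress domain is syllables 1–5.
  Weights: 1 dog L, 2 fos L, 3 gu: H, 4 ku L, 5 dri L.
  Heavy syllables in the domain: 3. The leftmost is syllable 3 (gu:).
  → primary stress on syllable 3.
Suffixed `dog.fos.gu:.ku.dri.fof.ba` (7 syllables):
  The final syllable (7, ba) is extrametrical; the stress domain is syllables 1–6.
  Weights: 1 dog L, 2 fos L, 3 gu: H, 4 ku L, 5 dri L, 6 fof L.
  Heavy syllables in the domain: 3. The leftmost is syllable 3 (gu:).
  → primary stress on syllable 3.

no: stays on 3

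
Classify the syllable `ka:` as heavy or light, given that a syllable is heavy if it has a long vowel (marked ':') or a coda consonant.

`ka:`: long vowel, open (no coda). Long vowel → heavy.

heavy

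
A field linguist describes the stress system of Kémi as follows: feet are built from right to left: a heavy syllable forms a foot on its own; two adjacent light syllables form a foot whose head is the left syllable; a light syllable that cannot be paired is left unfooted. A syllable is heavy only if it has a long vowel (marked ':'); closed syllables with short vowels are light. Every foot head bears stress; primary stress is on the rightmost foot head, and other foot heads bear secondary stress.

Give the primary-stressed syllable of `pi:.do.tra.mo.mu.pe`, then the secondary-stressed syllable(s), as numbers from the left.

Weights: 1 pi: H, 2 do L, 3 tra L, 4 mo L, 5 mu L, 6 pe L.
Parse right to left (heavy = foot alone; LL = one foot; stranded L unfooted): (ˈpi:) do (ˈtra.mo) (ˈmu.pe).
Foot heads: 1, 3, 5.
Primary stress on the rightmost head = syllable 5.
Secondary stress on 1, 3: ˌpi:.do.ˌtra.mo.ˈmu.pe.

primary 5, secondary 1, 3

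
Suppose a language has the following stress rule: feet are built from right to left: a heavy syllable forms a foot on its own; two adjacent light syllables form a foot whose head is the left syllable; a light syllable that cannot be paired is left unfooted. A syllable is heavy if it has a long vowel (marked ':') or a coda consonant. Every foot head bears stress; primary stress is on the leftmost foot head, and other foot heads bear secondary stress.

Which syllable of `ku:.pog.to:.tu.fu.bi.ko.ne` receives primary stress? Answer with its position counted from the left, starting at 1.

Weights: 1 ku: H, 2 pog H, 3 to: H, 4 tu L, 5 fu L, 6 bi L, 7 ko L, 8 ne L.
Parse right to left (heavy = foot alone; LL = one foot; stranded L unfooted): (ˈku:) (ˈpog) (ˈto:) tu (ˈfu.bi) (ˈko.ne).
Foot heads: 1, 2, 3, 5, 7.
Primary stress on the leftmost head = syllable 1.
Primary stress: syllable 1 → ˈku:.pog.to:.tu.fu.bi.ko.ne.

1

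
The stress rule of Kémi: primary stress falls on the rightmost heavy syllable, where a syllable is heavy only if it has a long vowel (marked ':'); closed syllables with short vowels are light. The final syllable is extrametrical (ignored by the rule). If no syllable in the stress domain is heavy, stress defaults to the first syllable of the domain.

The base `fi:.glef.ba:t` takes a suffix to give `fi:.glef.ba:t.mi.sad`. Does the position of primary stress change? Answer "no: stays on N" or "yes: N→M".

Base `fi:.glef.ba:t` (3 syllables):
  The final syllable (3, ba:t) is extrametrical; the stress domain is syllables 1–2.
  Weights: 1 fi: H, 2 glef L.
  Heavy syllables in the domain: 1. The rightmost is syllable 1 (fi:).
  → primary stress on syllable 1.
Suffixed `fi:.glef.ba:t.mi.sad` (5 syllables):
  The final syllable (5, sad) is extrametrical; the stress domain is syllables 1–4.
  Weights: 1 fi: H, 2 glef L, 3 ba:t H, 4 mi L.
  Heavy syllables in the domain: 1, 3. The rightmost is syllable 3 (ba:t).
  → primary stress on syllable 3.

yes: 1→3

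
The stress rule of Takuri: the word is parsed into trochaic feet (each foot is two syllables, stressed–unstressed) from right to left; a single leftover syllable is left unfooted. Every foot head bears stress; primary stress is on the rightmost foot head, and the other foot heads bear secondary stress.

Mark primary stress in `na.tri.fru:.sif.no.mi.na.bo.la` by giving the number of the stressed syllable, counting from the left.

8

Parse right to left into trochaic (ˈσσ) feet: na (ˈtri.fru:) (ˈsif.no) (ˈmi.na) (ˈbo.la). Syllable 1 is left unfooted.
Foot heads (stressed positions): 2, 4, 6, 8.
End Rule Rightmost: primary stress on the rightmost head = syllable 8.
Primary stress: syllable 8 → na.tri.fru:.sif.no.mi.na.ˈbo.la.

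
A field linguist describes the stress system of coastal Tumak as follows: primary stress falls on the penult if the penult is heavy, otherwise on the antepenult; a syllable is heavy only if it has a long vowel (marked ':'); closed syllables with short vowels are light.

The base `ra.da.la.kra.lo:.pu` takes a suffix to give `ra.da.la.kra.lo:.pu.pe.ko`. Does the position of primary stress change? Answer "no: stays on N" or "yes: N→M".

yes: 5→6

Base `ra.da.la.kra.lo:.pu` (6 syllables):
  Weights: 4 kra L, 5 lo: H, 6 pu L.
  The penult (syllable 5, lo:) is heavy, so it takes stress.
  → primary stress on syllable 5.
Suffixed `ra.da.la.kra.lo:.pu.pe.ko` (8 syllables):
  Weights: 6 pu L, 7 pe L, 8 ko L.
  The penult (syllable 7, pe) is light, so stress falls on the antepenult (syllable 6, pu).
  → primary stress on syllable 6.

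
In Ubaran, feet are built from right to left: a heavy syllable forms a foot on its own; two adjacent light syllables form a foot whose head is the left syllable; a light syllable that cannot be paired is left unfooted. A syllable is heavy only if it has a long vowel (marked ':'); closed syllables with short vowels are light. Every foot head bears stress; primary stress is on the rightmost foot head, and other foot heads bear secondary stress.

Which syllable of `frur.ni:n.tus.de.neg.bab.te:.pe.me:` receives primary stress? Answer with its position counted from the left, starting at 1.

Weights: 1 frur L, 2 ni:n H, 3 tus L, 4 de L, 5 neg L, 6 bab L, 7 te: H, 8 pe L, 9 me: H.
Parse right to left (heavy = foot alone; LL = one foot; stranded L unfooted): frur (ˈni:n) (ˈtus.de) (ˈneg.bab) (ˈte:) pe (ˈme:).
Foot heads: 2, 3, 5, 7, 9.
Primary stress on the rightmost head = syllable 9.
Primary stress: syllable 9 → frur.ni:n.tus.de.neg.bab.te:.pe.ˈme:.

9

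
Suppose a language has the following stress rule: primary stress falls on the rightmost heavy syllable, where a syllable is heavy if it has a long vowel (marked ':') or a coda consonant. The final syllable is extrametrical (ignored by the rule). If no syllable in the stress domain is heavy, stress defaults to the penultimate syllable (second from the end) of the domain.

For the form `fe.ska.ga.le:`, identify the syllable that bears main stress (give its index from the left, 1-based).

2

The final syllable (4, le:) is extrametrical; the stress domain is syllables 1–3.
Weights: 1 fe L, 2 ska L, 3 ga L.
No heavy syllable in the domain; default to the penultimate syllable (second from the end) of the domain = syllable 2.
Primary stress: syllable 2 → fe.ˈska.ga.le:.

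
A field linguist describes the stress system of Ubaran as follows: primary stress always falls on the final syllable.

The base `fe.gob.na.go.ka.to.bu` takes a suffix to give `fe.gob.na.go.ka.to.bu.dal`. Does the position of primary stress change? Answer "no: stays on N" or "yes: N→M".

Base `fe.gob.na.go.ka.to.bu` (7 syllables):
  The word has 7 syllables; the final syllable is syllable 7 (bu).
  → primary stress on syllable 7.
Suffixed `fe.gob.na.go.ka.to.bu.dal` (8 syllables):
  The word has 8 syllables; the final syllable is syllable 8 (dal).
  → primary stress on syllable 8.

yes: 7→8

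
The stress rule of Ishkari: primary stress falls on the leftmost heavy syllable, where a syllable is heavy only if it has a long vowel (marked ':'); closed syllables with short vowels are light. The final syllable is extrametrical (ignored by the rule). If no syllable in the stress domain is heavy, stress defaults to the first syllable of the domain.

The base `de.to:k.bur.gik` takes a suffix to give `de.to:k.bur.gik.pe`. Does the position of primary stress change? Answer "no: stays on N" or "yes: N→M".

no: stays on 2

Base `de.to:k.bur.gik` (4 syllables):
  The final syllable (4, gik) is extrametrical; the stress domain is syllables 1–3.
  Weights: 1 de L, 2 to:k H, 3 bur L.
  Heavy syllables in the domain: 2. The leftmost is syllable 2 (to:k).
  → primary stress on syllable 2.
Suffixed `de.to:k.bur.gik.pe` (5 syllables):
  The final syllable (5, pe) is extrametrical; the stress domain is syllables 1–4.
  Weights: 1 de L, 2 to:k H, 3 bur L, 4 gik L.
  Heavy syllables in the domain: 2. The leftmost is syllable 2 (to:k).
  → primary stress on syllable 2.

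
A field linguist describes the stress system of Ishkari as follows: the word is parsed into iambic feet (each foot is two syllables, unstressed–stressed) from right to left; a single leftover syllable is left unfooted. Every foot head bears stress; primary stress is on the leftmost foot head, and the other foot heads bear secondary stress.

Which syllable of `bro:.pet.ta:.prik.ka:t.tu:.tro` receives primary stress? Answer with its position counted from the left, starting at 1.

3

Parse right to left into iambic (σˈσ) feet: bro: (pet.ˈta:) (prik.ˈka:t) (tu:.ˈtro). Syllable 1 is left unfooted.
Foot heads (stressed positions): 3, 5, 7.
End Rule Leftmost: primary stress on the leftmost head = syllable 3.
Primary stress: syllable 3 → bro:.pet.ˈta:.prik.ka:t.tu:.tro.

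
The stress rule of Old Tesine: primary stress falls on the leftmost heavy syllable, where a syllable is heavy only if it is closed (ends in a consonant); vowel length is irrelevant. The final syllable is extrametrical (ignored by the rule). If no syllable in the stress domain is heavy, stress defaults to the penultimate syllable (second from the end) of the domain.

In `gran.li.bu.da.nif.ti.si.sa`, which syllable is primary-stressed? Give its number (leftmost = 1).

1

The final syllable (8, sa) is extrametrical; the stress domain is syllables 1–7.
Weights: 1 gran H, 2 li L, 3 bu L, 4 da L, 5 nif H, 6 ti L, 7 si L.
Heavy syllables in the domain: 1, 5. The leftmost is syllable 1 (gran).
Primary stress: syllable 1 → ˈgran.li.bu.da.nif.ti.si.sa.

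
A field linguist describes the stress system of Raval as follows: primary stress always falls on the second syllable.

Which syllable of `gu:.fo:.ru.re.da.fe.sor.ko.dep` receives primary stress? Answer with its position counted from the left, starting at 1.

2

The word has 9 syllables; the second syllable is syllable 2 (fo:).
Primary stress: syllable 2 → gu:.ˈfo:.ru.re.da.fe.sor.ko.dep.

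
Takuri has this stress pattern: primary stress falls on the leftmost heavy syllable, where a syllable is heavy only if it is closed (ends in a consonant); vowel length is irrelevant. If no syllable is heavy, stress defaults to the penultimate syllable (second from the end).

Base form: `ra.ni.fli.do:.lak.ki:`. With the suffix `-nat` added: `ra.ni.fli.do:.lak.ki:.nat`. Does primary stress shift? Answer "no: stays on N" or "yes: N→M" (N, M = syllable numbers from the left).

Base `ra.ni.fli.do:.lak.ki:` (6 syllables):
  Weights: 1 ra L, 2 ni L, 3 fli L, 4 do: L, 5 lak H, 6 ki: L.
  Heavy syllables in the domain: 5. The leftmost is syllable 5 (lak).
  → primary stress on syllable 5.
Suffixed `ra.ni.fli.do:.lak.ki:.nat` (7 syllables):
  Weights: 1 ra L, 2 ni L, 3 fli L, 4 do: L, 5 lak H, 6 ki: L, 7 nat H.
  Heavy syllables in the domain: 5, 7. The leftmost is syllable 5 (lak).
  → primary stress on syllable 5.

no: stays on 5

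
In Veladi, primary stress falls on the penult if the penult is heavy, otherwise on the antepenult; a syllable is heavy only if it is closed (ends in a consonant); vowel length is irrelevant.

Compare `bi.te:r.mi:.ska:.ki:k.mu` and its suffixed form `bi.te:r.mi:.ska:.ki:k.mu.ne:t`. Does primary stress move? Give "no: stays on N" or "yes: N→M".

no: stays on 5

Base `bi.te:r.mi:.ska:.ki:k.mu` (6 syllables):
  Weights: 4 ska: L, 5 ki:k H, 6 mu L.
  The penult (syllable 5, ki:k) is heavy, so it takes stress.
  → primary stress on syllable 5.
Suffixed `bi.te:r.mi:.ska:.ki:k.mu.ne:t` (7 syllables):
  Weights: 5 ki:k H, 6 mu L, 7 ne:t H.
  The penult (syllable 6, mu) is light, so stress falls on the antepenult (syllable 5, ki:k).
  → primary stress on syllable 5.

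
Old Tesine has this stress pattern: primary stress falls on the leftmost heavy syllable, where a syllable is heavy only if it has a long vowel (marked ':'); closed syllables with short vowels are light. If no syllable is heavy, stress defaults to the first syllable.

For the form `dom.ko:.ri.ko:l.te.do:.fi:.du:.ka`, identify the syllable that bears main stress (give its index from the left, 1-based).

2

Weights: 1 dom L, 2 ko: H, 3 ri L, 4 ko:l H, 5 te L, 6 do: H, 7 fi: H, 8 du: H, 9 ka L.
Heavy syllables in the domain: 2, 4, 6, 7, 8. The leftmost is syllable 2 (ko:).
Primary stress: syllable 2 → dom.ˈko:.ri.ko:l.te.do:.fi:.du:.ka.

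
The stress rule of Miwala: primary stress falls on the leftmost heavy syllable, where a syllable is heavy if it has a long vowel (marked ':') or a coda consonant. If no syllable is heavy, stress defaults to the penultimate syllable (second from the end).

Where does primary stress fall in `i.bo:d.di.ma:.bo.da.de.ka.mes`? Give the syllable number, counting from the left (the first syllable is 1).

2

Weights: 1 i L, 2 bo:d H, 3 di L, 4 ma: H, 5 bo L, 6 da L, 7 de L, 8 ka L, 9 mes H.
Heavy syllables in the domain: 2, 4, 9. The leftmost is syllable 2 (bo:d).
Primary stress: syllable 2 → i.ˈbo:d.di.ma:.bo.da.de.ka.mes.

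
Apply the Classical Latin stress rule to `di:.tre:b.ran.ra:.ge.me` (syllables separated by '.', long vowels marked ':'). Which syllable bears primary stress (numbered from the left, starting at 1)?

4

Classical Latin: stress the penult if heavy (long vowel or closed), else the antepenult.
Weights: 4 ra: H, 5 ge L, 6 me L.
The penult (syllable 5, ge) is light, so stress falls on the antepenult (syllable 4, ra:).
Stress on syllable 4: di:.tre:b.ran.ˈra:.ge.me.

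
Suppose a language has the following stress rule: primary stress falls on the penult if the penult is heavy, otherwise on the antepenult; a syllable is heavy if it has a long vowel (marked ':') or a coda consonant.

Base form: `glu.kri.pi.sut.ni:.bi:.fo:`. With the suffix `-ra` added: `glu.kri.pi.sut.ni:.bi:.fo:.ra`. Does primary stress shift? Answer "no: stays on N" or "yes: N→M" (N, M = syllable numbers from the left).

Base `glu.kri.pi.sut.ni:.bi:.fo:` (7 syllables):
  Weights: 5 ni: H, 6 bi: H, 7 fo: H.
  The penult (syllable 6, bi:) is heavy, so it takes stress.
  → primary stress on syllable 6.
Suffixed `glu.kri.pi.sut.ni:.bi:.fo:.ra` (8 syllables):
  Weights: 6 bi: H, 7 fo: H, 8 ra L.
  The penult (syllable 7, fo:) is heavy, so it takes stress.
  → primary stress on syllable 7.

yes: 6→7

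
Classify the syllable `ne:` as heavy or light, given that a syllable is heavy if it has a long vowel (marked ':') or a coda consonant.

`ne:`: long vowel, open (no coda). Long vowel → heavy.

heavy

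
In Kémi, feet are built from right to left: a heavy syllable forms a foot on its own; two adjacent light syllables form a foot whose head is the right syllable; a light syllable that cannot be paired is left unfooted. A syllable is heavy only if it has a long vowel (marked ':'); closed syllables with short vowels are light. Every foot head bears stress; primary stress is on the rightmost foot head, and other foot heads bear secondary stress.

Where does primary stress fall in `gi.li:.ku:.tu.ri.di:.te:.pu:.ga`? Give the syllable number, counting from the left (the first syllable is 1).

Weights: 1 gi L, 2 li: H, 3 ku: H, 4 tu L, 5 ri L, 6 di: H, 7 te: H, 8 pu: H, 9 ga L.
Parse right to left (heavy = foot alone; LL = one foot; stranded L unfooted): gi (ˈli:) (ˈku:) (tu.ˈri) (ˈdi:) (ˈte:) (ˈpu:) ga.
Foot heads: 2, 3, 5, 6, 7, 8.
Primary stress on the rightmost head = syllable 8.
Primary stress: syllable 8 → gi.li:.ku:.tu.ri.di:.te:.ˈpu:.ga.

8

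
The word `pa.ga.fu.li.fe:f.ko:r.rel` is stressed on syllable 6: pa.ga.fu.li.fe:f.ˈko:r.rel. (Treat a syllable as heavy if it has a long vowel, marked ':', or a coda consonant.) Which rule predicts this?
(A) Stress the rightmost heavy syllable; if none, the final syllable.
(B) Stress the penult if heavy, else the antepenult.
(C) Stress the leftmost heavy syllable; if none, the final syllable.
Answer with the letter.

Rule A → syllable 7 (observed: 6).
Rule B → syllable 6 ✓.
Rule C → syllable 5 (observed: 6).

B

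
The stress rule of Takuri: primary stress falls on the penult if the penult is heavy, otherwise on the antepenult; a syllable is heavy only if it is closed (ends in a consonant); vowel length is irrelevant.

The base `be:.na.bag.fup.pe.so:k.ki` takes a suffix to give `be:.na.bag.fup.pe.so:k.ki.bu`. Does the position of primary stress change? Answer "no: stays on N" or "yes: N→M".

no: stays on 6

Base `be:.na.bag.fup.pe.so:k.ki` (7 syllables):
  Weights: 5 pe L, 6 so:k H, 7 ki L.
  The penult (syllable 6, so:k) is heavy, so it takes stress.
  → primary stress on syllable 6.
Suffixed `be:.na.bag.fup.pe.so:k.ki.bu` (8 syllables):
  Weights: 6 so:k H, 7 ki L, 8 bu L.
  The penult (syllable 7, ki) is light, so stress falls on the antepenult (syllable 6, so:k).
  → primary stress on syllable 6.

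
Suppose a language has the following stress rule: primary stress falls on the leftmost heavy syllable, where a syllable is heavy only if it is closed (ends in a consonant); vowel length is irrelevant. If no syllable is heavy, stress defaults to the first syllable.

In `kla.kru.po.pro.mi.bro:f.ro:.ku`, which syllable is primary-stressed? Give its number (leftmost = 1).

Weights: 1 kla L, 2 kru L, 3 po L, 4 pro L, 5 mi L, 6 bro:f H, 7 ro: L, 8 ku L.
Heavy syllables in the domain: 6. The leftmost is syllable 6 (bro:f).
Primary stress: syllable 6 → kla.kru.po.pro.mi.ˈbro:f.ro:.ku.

6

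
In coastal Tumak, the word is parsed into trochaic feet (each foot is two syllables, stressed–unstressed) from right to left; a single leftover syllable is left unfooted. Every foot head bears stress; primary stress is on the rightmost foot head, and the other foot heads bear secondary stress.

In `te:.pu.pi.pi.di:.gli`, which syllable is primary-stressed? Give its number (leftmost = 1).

Parse right to left into trochaic (ˈσσ) feet: (ˈte:.pu) (ˈpi.pi) (ˈdi:.gli).
Foot heads (stressed positions): 1, 3, 5.
End Rule Rightmost: primary stress on the rightmost head = syllable 5.
Primary stress: syllable 5 → te:.pu.pi.pi.ˈdi:.gli.

5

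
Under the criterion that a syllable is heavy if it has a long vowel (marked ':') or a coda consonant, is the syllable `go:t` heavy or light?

`go:t`: long vowel, closed (coda /t/). Long vowel and closed → heavy.

heavy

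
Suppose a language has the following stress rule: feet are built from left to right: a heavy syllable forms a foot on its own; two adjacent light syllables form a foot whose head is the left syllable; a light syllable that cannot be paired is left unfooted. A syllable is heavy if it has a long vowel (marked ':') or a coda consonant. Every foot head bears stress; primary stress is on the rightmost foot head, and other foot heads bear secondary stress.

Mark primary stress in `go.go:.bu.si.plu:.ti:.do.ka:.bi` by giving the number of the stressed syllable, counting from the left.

Weights: 1 go L, 2 go: H, 3 bu L, 4 si L, 5 plu: H, 6 ti: H, 7 do L, 8 ka: H, 9 bi L.
Parse left to right (heavy = foot alone; LL = one foot; stranded L unfooted): go (ˈgo:) (ˈbu.si) (ˈplu:) (ˈti:) do (ˈka:) bi.
Foot heads: 2, 3, 5, 6, 8.
Primary stress on the rightmost head = syllable 8.
Primary stress: syllable 8 → go.go:.bu.si.plu:.ti:.do.ˈka:.bi.

8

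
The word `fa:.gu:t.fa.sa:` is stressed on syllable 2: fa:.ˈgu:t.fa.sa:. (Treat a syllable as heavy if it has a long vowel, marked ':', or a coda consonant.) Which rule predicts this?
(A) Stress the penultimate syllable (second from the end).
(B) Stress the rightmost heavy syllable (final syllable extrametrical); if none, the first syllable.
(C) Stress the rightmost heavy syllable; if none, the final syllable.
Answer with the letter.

Rule A → syllable 3 (observed: 2).
Rule B → syllable 2 ✓.
Rule C → syllable 4 (observed: 2).

B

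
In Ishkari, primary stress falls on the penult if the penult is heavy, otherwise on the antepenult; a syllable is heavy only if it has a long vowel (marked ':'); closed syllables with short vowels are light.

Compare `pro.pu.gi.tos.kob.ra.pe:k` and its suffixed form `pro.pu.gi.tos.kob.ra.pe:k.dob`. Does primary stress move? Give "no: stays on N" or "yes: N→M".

Base `pro.pu.gi.tos.kob.ra.pe:k` (7 syllables):
  Weights: 5 kob L, 6 ra L, 7 pe:k H.
  The penult (syllable 6, ra) is light, so stress falls on the antepenult (syllable 5, kob).
  → primary stress on syllable 5.
Suffixed `pro.pu.gi.tos.kob.ra.pe:k.dob` (8 syllables):
  Weights: 6 ra L, 7 pe:k H, 8 dob L.
  The penult (syllable 7, pe:k) is heavy, so it takes stress.
  → primary stress on syllable 7.

yes: 5→7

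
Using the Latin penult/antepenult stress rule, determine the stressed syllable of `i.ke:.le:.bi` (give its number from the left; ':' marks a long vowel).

3

Classical Latin: stress the penult if heavy (long vowel or closed), else the antepenult.
Weights: 2 ke: H, 3 le: H, 4 bi L.
The penult (syllable 3, le:) is heavy, so it takes stress.
Stress on syllable 3: i.ke:.ˈle:.bi.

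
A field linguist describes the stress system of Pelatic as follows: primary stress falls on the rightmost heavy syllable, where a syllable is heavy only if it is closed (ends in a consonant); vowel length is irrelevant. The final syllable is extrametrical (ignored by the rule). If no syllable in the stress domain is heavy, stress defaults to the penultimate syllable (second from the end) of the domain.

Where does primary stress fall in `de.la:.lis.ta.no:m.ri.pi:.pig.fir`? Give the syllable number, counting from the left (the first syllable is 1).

8

The final syllable (9, fir) is extrametrical; the stress domain is syllables 1–8.
Weights: 1 de L, 2 la: L, 3 lis H, 4 ta L, 5 no:m H, 6 ri L, 7 pi: L, 8 pig H.
Heavy syllables in the domain: 3, 5, 8. The rightmost is syllable 8 (pig).
Primary stress: syllable 8 → de.la:.lis.ta.no:m.ri.pi:.ˈpig.fir.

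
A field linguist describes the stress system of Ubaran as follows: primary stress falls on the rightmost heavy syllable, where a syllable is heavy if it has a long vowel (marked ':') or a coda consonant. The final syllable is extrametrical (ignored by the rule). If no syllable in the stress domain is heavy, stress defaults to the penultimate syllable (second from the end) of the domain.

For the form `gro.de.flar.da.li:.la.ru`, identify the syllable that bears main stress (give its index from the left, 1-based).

The final syllable (7, ru) is extrametrical; the stress domain is syllables 1–6.
Weights: 1 gro L, 2 de L, 3 flar H, 4 da L, 5 li: H, 6 la L.
Heavy syllables in the domain: 3, 5. The rightmost is syllable 5 (li:).
Primary stress: syllable 5 → gro.de.flar.da.ˈli:.la.ru.

5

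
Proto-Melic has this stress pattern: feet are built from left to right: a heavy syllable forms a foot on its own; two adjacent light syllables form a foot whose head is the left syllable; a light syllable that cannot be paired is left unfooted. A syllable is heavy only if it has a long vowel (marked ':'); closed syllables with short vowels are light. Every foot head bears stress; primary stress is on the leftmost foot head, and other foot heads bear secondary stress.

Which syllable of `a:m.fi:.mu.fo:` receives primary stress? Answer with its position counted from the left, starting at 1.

1

Weights: 1 a:m H, 2 fi: H, 3 mu L, 4 fo: H.
Parse left to right (heavy = foot alone; LL = one foot; stranded L unfooted): (ˈa:m) (ˈfi:) mu (ˈfo:).
Foot heads: 1, 2, 4.
Primary stress on the leftmost head = syllable 1.
Primary stress: syllable 1 → ˈa:m.fi:.mu.fo:.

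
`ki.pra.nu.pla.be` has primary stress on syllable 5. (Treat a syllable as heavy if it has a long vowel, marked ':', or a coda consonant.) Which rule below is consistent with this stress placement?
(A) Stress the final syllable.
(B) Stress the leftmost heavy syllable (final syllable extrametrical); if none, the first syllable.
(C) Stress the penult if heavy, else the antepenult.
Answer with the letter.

A

Rule A → syllable 5 ✓.
Rule B → syllable 1 (observed: 5).
Rule C → syllable 3 (observed: 5).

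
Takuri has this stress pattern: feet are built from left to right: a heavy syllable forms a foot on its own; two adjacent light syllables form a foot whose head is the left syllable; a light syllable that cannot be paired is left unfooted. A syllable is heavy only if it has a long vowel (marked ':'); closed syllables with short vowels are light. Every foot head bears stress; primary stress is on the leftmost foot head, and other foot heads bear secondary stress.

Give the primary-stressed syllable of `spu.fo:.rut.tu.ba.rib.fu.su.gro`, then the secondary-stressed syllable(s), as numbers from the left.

Weights: 1 spu L, 2 fo: H, 3 rut L, 4 tu L, 5 ba L, 6 rib L, 7 fu L, 8 su L, 9 gro L.
Parse left to right (heavy = foot alone; LL = one foot; stranded L unfooted): spu (ˈfo:) (ˈrut.tu) (ˈba.rib) (ˈfu.su) gro.
Foot heads: 2, 3, 5, 7.
Primary stress on the leftmost head = syllable 2.
Secondary stress on 3, 5, 7: spu.ˈfo:.ˌrut.tu.ˌba.rib.ˌfu.su.gro.

primary 2, secondary 3, 5, 7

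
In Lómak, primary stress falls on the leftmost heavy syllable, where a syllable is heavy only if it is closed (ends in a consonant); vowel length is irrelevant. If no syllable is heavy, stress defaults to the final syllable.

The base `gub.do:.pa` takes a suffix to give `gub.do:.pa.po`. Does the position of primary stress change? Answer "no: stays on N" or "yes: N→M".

Base `gub.do:.pa` (3 syllables):
  Weights: 1 gub H, 2 do: L, 3 pa L.
  Heavy syllables in the domain: 1. The leftmost is syllable 1 (gub).
  → primary stress on syllable 1.
Suffixed `gub.do:.pa.po` (4 syllables):
  Weights: 1 gub H, 2 do: L, 3 pa L, 4 po L.
  Heavy syllables in the domain: 1. The leftmost is syllable 1 (gub).
  → primary stress on syllable 1.

no: stays on 1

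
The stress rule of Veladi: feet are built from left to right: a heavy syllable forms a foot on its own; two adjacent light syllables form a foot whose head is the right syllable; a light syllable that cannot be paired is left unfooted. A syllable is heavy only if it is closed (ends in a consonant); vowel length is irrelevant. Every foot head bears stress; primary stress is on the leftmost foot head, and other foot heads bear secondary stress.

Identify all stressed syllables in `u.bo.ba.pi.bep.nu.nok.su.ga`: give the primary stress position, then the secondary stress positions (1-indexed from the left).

primary 2, secondary 4, 5, 7, 9

Weights: 1 u L, 2 bo L, 3 ba L, 4 pi L, 5 bep H, 6 nu L, 7 nok H, 8 su L, 9 ga L.
Parse left to right (heavy = foot alone; LL = one foot; stranded L unfooted): (u.ˈbo) (ba.ˈpi) (ˈbep) nu (ˈnok) (su.ˈga).
Foot heads: 2, 4, 5, 7, 9.
Primary stress on the leftmost head = syllable 2.
Secondary stress on 4, 5, 7, 9: u.ˈbo.ba.ˌpi.ˌbep.nu.ˌnok.su.ˌga.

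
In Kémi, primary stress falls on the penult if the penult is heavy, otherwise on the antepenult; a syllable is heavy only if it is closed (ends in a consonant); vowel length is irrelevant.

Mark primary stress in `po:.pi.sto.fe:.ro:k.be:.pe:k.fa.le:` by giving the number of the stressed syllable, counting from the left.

Weights: 7 pe:k H, 8 fa L, 9 le: L.
The penult (syllable 8, fa) is light, so stress falls on the antepenult (syllable 7, pe:k).
Primary stress: syllable 7 → po:.pi.sto.fe:.ro:k.be:.ˈpe:k.fa.le:.

7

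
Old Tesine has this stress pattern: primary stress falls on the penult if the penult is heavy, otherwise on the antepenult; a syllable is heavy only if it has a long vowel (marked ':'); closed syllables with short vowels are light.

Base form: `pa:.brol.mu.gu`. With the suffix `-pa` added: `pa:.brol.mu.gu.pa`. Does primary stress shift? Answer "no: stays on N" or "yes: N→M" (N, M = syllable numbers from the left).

Base `pa:.brol.mu.gu` (4 syllables):
  Weights: 2 brol L, 3 mu L, 4 gu L.
  The penult (syllable 3, mu) is light, so stress falls on the antepenult (syllable 2, brol).
  → primary stress on syllable 2.
Suffixed `pa:.brol.mu.gu.pa` (5 syllables):
  Weights: 3 mu L, 4 gu L, 5 pa L.
  The penult (syllable 4, gu) is light, so stress falls on the antepenult (syllable 3, mu).
  → primary stress on syllable 3.

yes: 2→3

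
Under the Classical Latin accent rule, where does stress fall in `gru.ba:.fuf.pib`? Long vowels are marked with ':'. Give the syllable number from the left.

3

Classical Latin: stress the penult if heavy (long vowel or closed), else the antepenult.
Weights: 2 ba: H, 3 fuf H, 4 pib H.
The penult (syllable 3, fuf) is heavy, so it takes stress.
Stress on syllable 3: gru.ba:.ˈfuf.pib.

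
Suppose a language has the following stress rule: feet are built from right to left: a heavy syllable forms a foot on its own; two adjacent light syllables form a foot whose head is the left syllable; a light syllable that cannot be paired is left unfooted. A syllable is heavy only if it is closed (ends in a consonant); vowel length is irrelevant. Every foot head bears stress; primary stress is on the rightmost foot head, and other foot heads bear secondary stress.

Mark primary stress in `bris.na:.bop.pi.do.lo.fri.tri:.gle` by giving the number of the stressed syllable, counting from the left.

Weights: 1 bris H, 2 na: L, 3 bop H, 4 pi L, 5 do L, 6 lo L, 7 fri L, 8 tri: L, 9 gle L.
Parse right to left (heavy = foot alone; LL = one foot; stranded L unfooted): (ˈbris) na: (ˈbop) (ˈpi.do) (ˈlo.fri) (ˈtri:.gle).
Foot heads: 1, 3, 4, 6, 8.
Primary stress on the rightmost head = syllable 8.
Primary stress: syllable 8 → bris.na:.bop.pi.do.lo.fri.ˈtri:.gle.

8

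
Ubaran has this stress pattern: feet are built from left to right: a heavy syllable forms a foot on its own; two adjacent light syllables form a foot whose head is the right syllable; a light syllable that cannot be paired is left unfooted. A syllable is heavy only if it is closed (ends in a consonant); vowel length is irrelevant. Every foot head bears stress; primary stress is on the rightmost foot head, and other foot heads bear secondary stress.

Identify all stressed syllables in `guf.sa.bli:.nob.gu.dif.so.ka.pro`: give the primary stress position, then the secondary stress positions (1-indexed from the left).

primary 8, secondary 1, 3, 4, 6

Weights: 1 guf H, 2 sa L, 3 bli: L, 4 nob H, 5 gu L, 6 dif H, 7 so L, 8 ka L, 9 pro L.
Parse left to right (heavy = foot alone; LL = one foot; stranded L unfooted): (ˈguf) (sa.ˈbli:) (ˈnob) gu (ˈdif) (so.ˈka) pro.
Foot heads: 1, 3, 4, 6, 8.
Primary stress on the rightmost head = syllable 8.
Secondary stress on 1, 3, 4, 6: ˌguf.sa.ˌbli:.ˌnob.gu.ˌdif.so.ˈka.pro.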